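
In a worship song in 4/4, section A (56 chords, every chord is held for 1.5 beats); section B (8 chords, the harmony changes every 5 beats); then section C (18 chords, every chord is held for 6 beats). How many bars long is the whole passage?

58 bars

A: 56 × 1.5 = 84 beats = 21 bars.
B: 8 × 5 = 40 beats = 10 bars.
C: 18 × 6 = 108 beats = 27 bars.
Total: 21 + 10 + 27 = 58 bars.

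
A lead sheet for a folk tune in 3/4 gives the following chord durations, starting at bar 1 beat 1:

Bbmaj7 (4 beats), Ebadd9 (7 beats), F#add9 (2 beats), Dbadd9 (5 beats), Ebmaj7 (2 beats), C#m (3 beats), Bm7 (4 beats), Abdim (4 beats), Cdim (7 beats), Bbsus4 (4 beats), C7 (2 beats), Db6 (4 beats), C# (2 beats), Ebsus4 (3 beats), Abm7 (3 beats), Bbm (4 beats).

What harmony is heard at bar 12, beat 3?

Cdim

Beat 3 of bar 12 is beat (12−1)×3 + 3 = 36 overall.
Running totals: Bbmaj7 ends at 4, Ebadd9 ends at 11, F#add9 ends at 13, Dbadd9 ends at 18, Ebmaj7 ends at 20, C#m ends at 23, Bm7 ends at 27, Abdim ends at 31, Cdim ends at 38.
Beat 36 falls within Cdim.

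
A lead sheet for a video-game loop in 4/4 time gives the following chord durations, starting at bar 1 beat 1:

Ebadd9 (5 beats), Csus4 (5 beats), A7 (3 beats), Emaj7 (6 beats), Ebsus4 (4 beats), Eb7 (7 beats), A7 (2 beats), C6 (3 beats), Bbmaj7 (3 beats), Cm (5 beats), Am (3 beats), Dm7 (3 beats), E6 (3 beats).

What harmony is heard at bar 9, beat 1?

Beat 1 of bar 9 is beat (9−1)×4 + 1 = 33 overall.
Running totals: Ebadd9 ends at 5, Csus4 ends at 10, A7 ends at 13, Emaj7 ends at 19, Ebsus4 ends at 23, Eb7 ends at 30, A7 ends at 32, C6 ends at 35.
Beat 33 falls within C6.

C6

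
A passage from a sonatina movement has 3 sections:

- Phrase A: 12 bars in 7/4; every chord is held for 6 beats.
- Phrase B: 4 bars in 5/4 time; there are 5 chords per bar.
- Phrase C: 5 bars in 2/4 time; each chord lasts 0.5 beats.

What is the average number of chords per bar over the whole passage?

A: 12 × 7 = 84 beats ÷ 6 = 14 chords.
B: 4 × 5 = 20 beats ÷ 1 = 20 chords.
C: 5 × 2 = 10 beats ÷ 0.5 = 20 chords.
Overall: 54 chords over 21 bars → 54/21 = 18/7 chords per bar.

18/7 chords per bar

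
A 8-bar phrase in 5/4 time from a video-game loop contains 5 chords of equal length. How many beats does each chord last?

8 bars × 5 beats/bar = 40 beats total.
40 beats ÷ 5 chords = 8 beats per chord.

8 beats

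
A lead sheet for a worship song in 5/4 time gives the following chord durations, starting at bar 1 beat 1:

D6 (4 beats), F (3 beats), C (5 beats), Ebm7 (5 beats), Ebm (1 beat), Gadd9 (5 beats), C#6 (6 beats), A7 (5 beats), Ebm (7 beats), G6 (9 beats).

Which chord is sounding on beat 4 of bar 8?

Ebm

Beat 4 of bar 8 is beat (8−1)×5 + 4 = 39 overall.
Running totals: D6 ends at 4, F ends at 7, C ends at 12, Ebm7 ends at 17, Ebm ends at 18, Gadd9 ends at 23, C#6 ends at 29, A7 ends at 34, Ebm ends at 41.
Beat 39 falls within Ebm.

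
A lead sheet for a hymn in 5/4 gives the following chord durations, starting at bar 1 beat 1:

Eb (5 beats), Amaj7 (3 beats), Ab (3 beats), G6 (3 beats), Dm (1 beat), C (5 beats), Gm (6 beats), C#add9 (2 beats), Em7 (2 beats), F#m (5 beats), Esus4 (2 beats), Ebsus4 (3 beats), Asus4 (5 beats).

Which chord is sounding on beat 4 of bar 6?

Em7

Beat 4 of bar 6 is beat (6−1)×5 + 4 = 29 overall.
Running totals: Eb ends at 5, Amaj7 ends at 8, Ab ends at 11, G6 ends at 14, Dm ends at 15, C ends at 20, Gm ends at 26, C#add9 ends at 28, Em7 ends at 30.
Beat 29 falls within Em7.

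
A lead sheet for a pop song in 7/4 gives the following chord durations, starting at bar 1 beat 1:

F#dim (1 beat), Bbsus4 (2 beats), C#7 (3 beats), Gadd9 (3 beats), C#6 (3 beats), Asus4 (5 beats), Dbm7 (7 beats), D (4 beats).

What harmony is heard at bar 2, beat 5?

C#6

Beat 5 of bar 2 is beat (2−1)×7 + 5 = 12 overall.
Running totals: F#dim ends at 1, Bbsus4 ends at 3, C#7 ends at 6, Gadd9 ends at 9, C#6 ends at 12.
Beat 12 falls within C#6.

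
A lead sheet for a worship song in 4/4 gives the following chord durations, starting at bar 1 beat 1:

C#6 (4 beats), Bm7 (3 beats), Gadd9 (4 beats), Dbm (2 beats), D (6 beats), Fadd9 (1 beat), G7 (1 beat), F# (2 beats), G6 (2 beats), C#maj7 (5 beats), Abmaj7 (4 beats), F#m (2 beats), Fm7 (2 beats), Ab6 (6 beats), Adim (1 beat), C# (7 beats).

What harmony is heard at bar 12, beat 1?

Beat 1 of bar 12 is beat (12−1)×4 + 1 = 45 overall.
Running totals: C#6 ends at 4, Bm7 ends at 7, Gadd9 ends at 11, Dbm ends at 13, D ends at 19, Fadd9 ends at 20, G7 ends at 21, F# ends at 23, G6 ends at 25, C#maj7 ends at 30, Abmaj7 ends at 34, F#m ends at 36, Fm7 ends at 38, Ab6 ends at 44, Adim ends at 45.
Beat 45 falls within Adim.

Adim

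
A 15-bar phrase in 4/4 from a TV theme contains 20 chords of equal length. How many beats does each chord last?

3 beats

15 bars × 4 beats/bar = 60 beats total.
60 beats ÷ 20 chords = 3 beats per chord.
(That is a dotted half note.)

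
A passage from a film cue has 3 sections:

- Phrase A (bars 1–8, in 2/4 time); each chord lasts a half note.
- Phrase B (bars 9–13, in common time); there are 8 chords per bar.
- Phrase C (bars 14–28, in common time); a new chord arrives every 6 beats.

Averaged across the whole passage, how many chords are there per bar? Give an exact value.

29/14 chords per bar

A: 8 bars of 2 beats is 16 beats; at 2 beats each that's 8 chords.
B: 5 bars of 4 beats is 20 beats; at 0.5 beats each that's 40 chords.
C: 15 bars of 4 beats is 60 beats; at 6 beats each that's 10 chords.
Overall: 58 chords over 28 bars → 58/28 = 29/14 chords per bar.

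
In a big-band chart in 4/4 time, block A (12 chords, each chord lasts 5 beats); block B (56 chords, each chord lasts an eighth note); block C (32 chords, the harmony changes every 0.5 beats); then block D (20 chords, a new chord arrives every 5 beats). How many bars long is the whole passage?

A: 12 × 5 = 60 beats = 15 bars.
B: 56 × 0.5 = 28 beats = 7 bars.
C: 32 × 0.5 = 16 beats = 4 bars.
D: 20 × 5 = 100 beats = 25 bars.
Total: 15 + 7 + 4 + 25 = 51 bars.

51 bars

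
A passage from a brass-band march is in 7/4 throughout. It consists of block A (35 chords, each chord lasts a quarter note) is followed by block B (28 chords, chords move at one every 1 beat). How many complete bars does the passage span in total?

9 bars

A: 35 × 1 = 35 beats = 5 bars.
B: 28 × 1 = 28 beats = 4 bars.
Total: 5 + 4 = 9 bars.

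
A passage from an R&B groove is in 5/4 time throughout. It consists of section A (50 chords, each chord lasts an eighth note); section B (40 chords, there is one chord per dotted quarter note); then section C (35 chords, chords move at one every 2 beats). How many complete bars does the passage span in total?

A: 50 × 0.5 = 25 beats = 5 bars.
B: 40 × 1.5 = 60 beats = 12 bars.
C: 35 × 2 = 70 beats = 14 bars.
Total: 5 + 12 + 14 = 31 bars.

31 bars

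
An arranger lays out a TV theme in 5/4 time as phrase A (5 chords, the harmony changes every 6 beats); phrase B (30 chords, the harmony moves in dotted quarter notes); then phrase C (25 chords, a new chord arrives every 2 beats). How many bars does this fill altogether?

25 bars

A: 5 × 6 = 30 beats = 6 bars.
B: 30 × 1.5 = 45 beats = 9 bars.
C: 25 × 2 = 50 beats = 10 bars.
Total: 6 + 9 + 10 = 25 bars.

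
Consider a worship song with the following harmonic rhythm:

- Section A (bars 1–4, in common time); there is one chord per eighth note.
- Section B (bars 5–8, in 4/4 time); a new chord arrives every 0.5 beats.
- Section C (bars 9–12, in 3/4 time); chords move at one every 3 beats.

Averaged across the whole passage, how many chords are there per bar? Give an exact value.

A: 4 bars of 4 beats is 16 beats; at 0.5 beats each that's 32 chords.
B: 4 bars of 4 beats is 16 beats; at 0.5 beats each that's 32 chords.
C: 4 bars of 3 beats is 12 beats; at 3 beats each that's 4 chords.
Overall: 68 chords over 12 bars → 68/12 = 17/3 chords per bar.

17/3 chords per bar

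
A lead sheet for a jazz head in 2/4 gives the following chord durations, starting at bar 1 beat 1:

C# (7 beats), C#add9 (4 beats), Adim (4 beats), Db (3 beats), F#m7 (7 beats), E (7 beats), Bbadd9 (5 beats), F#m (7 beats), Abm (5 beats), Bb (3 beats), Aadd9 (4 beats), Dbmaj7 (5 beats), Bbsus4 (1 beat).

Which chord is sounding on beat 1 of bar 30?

Beat 1 of bar 30 is beat (30−1)×2 + 1 = 59 overall.
Running totals: C# ends at 7, C#add9 ends at 11, Adim ends at 15, Db ends at 18, F#m7 ends at 25, E ends at 32, Bbadd9 ends at 37, F#m ends at 44, Abm ends at 49, Bb ends at 52, Aadd9 ends at 56, Dbmaj7 ends at 61.
Beat 59 falls within Dbmaj7.

Dbmaj7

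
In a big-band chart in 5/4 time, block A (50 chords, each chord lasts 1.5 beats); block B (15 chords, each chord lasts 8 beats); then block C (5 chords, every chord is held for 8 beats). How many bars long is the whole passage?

A: 50 × 1.5 = 75 beats = 15 bars.
B: 15 × 8 = 120 beats = 24 bars.
C: 5 × 8 = 40 beats = 8 bars.
Total: 15 + 24 + 8 = 47 bars.

47 bars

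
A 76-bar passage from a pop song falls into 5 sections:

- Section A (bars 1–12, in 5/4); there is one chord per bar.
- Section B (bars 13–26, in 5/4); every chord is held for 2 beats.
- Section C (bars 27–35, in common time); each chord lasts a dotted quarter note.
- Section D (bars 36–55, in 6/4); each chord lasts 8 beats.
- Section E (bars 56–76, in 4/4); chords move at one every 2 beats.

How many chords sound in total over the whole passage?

A: 12 bars × 5 beats = 60 beats; 5 beats/chord → 12 chords.
B: 14 bars × 5 beats = 70 beats; 2 beats/chord → 35 chords.
C: 9 bars × 4 beats = 36 beats; 1.5 beats/chord → 24 chords.
D: 20 bars × 6 beats = 120 beats; 8 beats/chord → 15 chords.
E: 21 bars × 4 beats = 84 beats; 2 beats/chord → 42 chords.
Total: 12 + 35 + 24 + 15 + 42 = 128.

128 chords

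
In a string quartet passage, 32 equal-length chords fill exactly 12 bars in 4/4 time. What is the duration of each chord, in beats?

1.5 beats

12 bars × 4 beats/bar = 48 beats total.
48 beats ÷ 32 chords = 1.5 beats per chord.
(That is a dotted quarter note.)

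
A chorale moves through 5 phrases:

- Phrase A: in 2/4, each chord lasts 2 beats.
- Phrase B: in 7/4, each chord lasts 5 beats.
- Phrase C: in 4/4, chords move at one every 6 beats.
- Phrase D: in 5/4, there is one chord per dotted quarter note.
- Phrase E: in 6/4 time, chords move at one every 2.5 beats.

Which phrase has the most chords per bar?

A: 2 beats/bar ÷ 2 beats/chord = 1 chord/bar.
B: 7 beats/bar ÷ 5 beats/chord = 1.4 chords/bar.
C: 4 beats/bar ÷ 6 beats/chord = 2/3 chords/bar.
D: 5 beats/bar ÷ 1.5 beats/chord = 10/3 chords/bar.
E: 6 beats/bar ÷ 2.5 beats/chord = 2.4 chords/bar.
Fastest is D at 10/3 chords/bar.

Phrase D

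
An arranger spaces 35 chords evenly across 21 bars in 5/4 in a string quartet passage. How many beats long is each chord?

21 bars × 5 beats/bar = 105 beats total.
105 beats ÷ 35 chords = 3 beats per chord.
(That is a dotted half note.)

3 beats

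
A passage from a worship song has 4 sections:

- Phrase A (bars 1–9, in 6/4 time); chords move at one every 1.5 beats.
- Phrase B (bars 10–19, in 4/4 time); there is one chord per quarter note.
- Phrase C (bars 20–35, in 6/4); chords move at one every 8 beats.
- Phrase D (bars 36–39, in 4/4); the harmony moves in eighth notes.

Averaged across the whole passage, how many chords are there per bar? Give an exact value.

A: 9 bars of 6 beats is 54 beats; at 1.5 beats each that's 36 chords.
B: 10 bars of 4 beats is 40 beats; at 1 beat each that's 40 chords.
C: 16 bars of 6 beats is 96 beats; at 8 beats each that's 12 chords.
D: 4 bars of 4 beats is 16 beats; at 0.5 beats each that's 32 chords.
Overall: 120 chords over 39 bars → 120/39 = 40/13 chords per bar.

40/13 chords per bar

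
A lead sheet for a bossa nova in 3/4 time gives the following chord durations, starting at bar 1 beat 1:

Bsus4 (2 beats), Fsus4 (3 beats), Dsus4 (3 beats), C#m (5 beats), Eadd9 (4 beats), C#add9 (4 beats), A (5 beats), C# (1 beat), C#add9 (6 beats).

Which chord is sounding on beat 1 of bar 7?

C#add9

Beat 1 of bar 7 is beat (7−1)×3 + 1 = 19 overall.
Running totals: Bsus4 ends at 2, Fsus4 ends at 5, Dsus4 ends at 8, C#m ends at 13, Eadd9 ends at 17, C#add9 ends at 21.
Beat 19 falls within C#add9.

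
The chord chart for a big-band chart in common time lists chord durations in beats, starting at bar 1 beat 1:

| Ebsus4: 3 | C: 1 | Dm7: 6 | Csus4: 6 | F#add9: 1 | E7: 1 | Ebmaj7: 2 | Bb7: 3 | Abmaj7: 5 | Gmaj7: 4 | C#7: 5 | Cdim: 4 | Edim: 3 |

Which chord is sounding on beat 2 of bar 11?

Beat 2 of bar 11 is beat (11−1)×4 + 2 = 42 overall.
Running totals: Ebsus4 ends at 3, C ends at 4, Dm7 ends at 10, Csus4 ends at 16, F#add9 ends at 17, E7 ends at 18, Ebmaj7 ends at 20, Bb7 ends at 23, Abmaj7 ends at 28, Gmaj7 ends at 32, C#7 ends at 37, Cdim ends at 41, Edim ends at 44.
Beat 42 falls within Edim.

Edim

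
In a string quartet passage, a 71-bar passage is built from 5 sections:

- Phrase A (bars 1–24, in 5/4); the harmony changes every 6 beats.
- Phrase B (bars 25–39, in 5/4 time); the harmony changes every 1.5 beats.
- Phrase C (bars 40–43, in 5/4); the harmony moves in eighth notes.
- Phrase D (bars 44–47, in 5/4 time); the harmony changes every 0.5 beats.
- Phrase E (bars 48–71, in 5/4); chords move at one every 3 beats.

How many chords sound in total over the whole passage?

A has 120 beats and chords last 6 each, so 20 chords.
B has 75 beats and chords last 1.5 each, so 50 chords.
C has 20 beats and chords last 0.5 each, so 40 chords.
D has 20 beats and chords last 0.5 each, so 40 chords.
E has 120 beats and chords last 3 each, so 40 chords.
Total: 20 + 50 + 40 + 40 + 40 = 190.

190 chords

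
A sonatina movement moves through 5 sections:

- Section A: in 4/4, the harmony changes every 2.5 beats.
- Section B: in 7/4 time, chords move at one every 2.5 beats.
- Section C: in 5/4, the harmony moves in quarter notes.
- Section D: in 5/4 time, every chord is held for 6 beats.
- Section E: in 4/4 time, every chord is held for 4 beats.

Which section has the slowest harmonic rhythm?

A: 4 beats/bar ÷ 2.5 beats/chord = 1.6 chords/bar.
B: 7 beats/bar ÷ 2.5 beats/chord = 2.8 chords/bar.
C: 5 beats/bar ÷ 1 beat/chord = 5 chords/bar.
D: 5 beats/bar ÷ 6 beats/chord = 5/6 chords/bar.
E: 4 beats/bar ÷ 4 beats/chord = 1 chord/bar.
Slowest is D at 5/6 chords/bar.

Section D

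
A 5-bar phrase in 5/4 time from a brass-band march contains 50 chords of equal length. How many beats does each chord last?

5 bars × 5 beats/bar = 25 beats total.
25 beats ÷ 50 chords = 0.5 beats per chord.
(That is an eighth note.)

0.5 beats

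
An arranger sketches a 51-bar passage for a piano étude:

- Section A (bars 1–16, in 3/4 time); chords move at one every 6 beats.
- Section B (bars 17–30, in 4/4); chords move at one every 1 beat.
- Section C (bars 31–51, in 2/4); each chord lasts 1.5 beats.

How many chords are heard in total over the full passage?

92 chords

A: 16·3 = 48 beats, 48/6 = 8 chords.
B: 14·4 = 56 beats, 56/1 = 56 chords.
C: 21·2 = 42 beats, 42/1.5 = 28 chords.
Total: 8 + 56 + 28 = 92.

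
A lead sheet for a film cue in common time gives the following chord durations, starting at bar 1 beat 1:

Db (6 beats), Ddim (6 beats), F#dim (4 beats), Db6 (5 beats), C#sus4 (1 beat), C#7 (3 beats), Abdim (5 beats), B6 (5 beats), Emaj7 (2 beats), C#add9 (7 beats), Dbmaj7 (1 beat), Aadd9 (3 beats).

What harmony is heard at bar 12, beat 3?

Aadd9

Beat 3 of bar 12 is beat (12−1)×4 + 3 = 47 overall.
Running totals: Db ends at 6, Ddim ends at 12, F#dim ends at 16, Db6 ends at 21, C#sus4 ends at 22, C#7 ends at 25, Abdim ends at 30, B6 ends at 35, Emaj7 ends at 37, C#add9 ends at 44, Dbmaj7 ends at 45, Aadd9 ends at 48.
Beat 47 falls within Aadd9.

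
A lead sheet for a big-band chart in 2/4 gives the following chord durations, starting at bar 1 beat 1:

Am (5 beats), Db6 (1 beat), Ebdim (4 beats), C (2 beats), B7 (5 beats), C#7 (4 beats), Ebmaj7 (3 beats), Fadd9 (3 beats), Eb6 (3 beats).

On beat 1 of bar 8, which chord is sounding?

Beat 1 of bar 8 is beat (8−1)×2 + 1 = 15 overall.
Running totals: Am ends at 5, Db6 ends at 6, Ebdim ends at 10, C ends at 12, B7 ends at 17.
Beat 15 falls within B7.

B7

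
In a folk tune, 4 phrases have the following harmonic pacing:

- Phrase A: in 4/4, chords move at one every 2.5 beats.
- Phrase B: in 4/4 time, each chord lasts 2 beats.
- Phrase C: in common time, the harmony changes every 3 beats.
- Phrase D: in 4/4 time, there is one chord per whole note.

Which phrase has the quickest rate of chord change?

A: 4 beats/bar ÷ 2.5 beats/chord = 1.6 chords/bar.
B: 4 beats/bar ÷ 2 beats/chord = 2 chords/bar.
C: 4 beats/bar ÷ 3 beats/chord = 4/3 chords/bar.
D: 4 beats/bar ÷ 4 beats/chord = 1 chord/bar.
Fastest is B at 2 chords/bar.

Phrase B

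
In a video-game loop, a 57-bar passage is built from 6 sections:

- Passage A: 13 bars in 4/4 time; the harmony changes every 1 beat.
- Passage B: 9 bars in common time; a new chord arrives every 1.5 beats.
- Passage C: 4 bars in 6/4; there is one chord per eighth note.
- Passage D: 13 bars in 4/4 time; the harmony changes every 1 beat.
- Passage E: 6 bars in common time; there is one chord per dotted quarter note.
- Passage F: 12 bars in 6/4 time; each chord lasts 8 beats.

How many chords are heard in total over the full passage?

201 chords

A has 52 beats and chords last 1 each, so 52 chords.
B has 36 beats and chords last 1.5 each, so 24 chords.
C has 24 beats and chords last 0.5 each, so 48 chords.
D has 52 beats and chords last 1 each, so 52 chords.
E has 24 beats and chords last 1.5 each, so 16 chords.
F has 72 beats and chords last 8 each, so 9 chords.
Total: 52 + 24 + 48 + 52 + 16 + 9 = 201.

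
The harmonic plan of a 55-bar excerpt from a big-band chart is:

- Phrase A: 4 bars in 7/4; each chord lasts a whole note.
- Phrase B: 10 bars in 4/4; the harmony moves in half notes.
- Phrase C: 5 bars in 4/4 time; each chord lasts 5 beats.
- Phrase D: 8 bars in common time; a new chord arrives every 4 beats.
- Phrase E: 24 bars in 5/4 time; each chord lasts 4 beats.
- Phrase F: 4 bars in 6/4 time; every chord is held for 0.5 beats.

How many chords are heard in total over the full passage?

117 chords

A has 28 beats and chords last 4 each, so 7 chords.
B has 40 beats and chords last 2 each, so 20 chords.
C has 20 beats and chords last 5 each, so 4 chords.
D has 32 beats and chords last 4 each, so 8 chords.
E has 120 beats and chords last 4 each, so 30 chords.
F has 24 beats and chords last 0.5 each, so 48 chords.
Total: 7 + 20 + 4 + 8 + 30 + 48 = 117.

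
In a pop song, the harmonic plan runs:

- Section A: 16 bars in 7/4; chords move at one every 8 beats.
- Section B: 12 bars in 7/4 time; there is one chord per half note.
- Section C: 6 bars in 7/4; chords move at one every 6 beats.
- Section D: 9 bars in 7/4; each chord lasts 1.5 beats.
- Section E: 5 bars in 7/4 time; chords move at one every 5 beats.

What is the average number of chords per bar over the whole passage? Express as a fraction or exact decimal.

A: 16 bars of 7 beats is 112 beats; at 8 beats each that's 14 chords.
B: 12 bars of 7 beats is 84 beats; at 2 beats each that's 42 chords.
C: 6 bars of 7 beats is 42 beats; at 6 beats each that's 7 chords.
D: 9 bars of 7 beats is 63 beats; at 1.5 beats each that's 42 chords.
E: 5 bars of 7 beats is 35 beats; at 5 beats each that's 7 chords.
Overall: 112 chords over 48 bars → 112/48 = 7/3 chords per bar.

7/3 chords per bar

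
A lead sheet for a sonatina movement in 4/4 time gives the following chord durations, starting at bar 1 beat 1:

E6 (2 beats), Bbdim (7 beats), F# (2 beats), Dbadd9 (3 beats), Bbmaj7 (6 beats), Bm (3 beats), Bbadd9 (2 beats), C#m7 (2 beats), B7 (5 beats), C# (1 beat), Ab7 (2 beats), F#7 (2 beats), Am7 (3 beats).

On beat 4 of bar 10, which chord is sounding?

Am7

Beat 4 of bar 10 is beat (10−1)×4 + 4 = 40 overall.
Running totals: E6 ends at 2, Bbdim ends at 9, F# ends at 11, Dbadd9 ends at 14, Bbmaj7 ends at 20, Bm ends at 23, Bbadd9 ends at 25, C#m7 ends at 27, B7 ends at 32, C# ends at 33, Ab7 ends at 35, F#7 ends at 37, Am7 ends at 40.
Beat 40 falls within Am7.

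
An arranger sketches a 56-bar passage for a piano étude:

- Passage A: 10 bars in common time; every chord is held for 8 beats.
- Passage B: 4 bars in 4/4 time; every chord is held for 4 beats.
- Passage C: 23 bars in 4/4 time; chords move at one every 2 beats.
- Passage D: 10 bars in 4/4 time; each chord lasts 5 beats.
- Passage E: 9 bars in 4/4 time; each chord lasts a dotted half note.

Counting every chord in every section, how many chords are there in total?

A: 10 bars × 4 beats = 40 beats; 8 beats/chord → 5 chords.
B: 4 bars × 4 beats = 16 beats; 4 beats/chord → 4 chords.
C: 23 bars × 4 beats = 92 beats; 2 beats/chord → 46 chords.
D: 10 bars × 4 beats = 40 beats; 5 beats/chord → 8 chords.
E: 9 bars × 4 beats = 36 beats; 3 beats/chord → 12 chords.
Total: 5 + 4 + 46 + 8 + 12 = 75.

75 chords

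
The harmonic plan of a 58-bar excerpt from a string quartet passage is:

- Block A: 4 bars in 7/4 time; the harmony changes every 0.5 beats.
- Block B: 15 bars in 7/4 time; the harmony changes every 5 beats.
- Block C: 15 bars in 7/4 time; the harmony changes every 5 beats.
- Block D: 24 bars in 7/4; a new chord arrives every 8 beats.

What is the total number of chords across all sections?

119 chords

A: 4·7 = 28 beats, 28/0.5 = 56 chords.
B: 15·7 = 105 beats, 105/5 = 21 chords.
C: 15·7 = 105 beats, 105/5 = 21 chords.
D: 24·7 = 168 beats, 168/8 = 21 chords.
Total: 56 + 21 + 21 + 21 = 119.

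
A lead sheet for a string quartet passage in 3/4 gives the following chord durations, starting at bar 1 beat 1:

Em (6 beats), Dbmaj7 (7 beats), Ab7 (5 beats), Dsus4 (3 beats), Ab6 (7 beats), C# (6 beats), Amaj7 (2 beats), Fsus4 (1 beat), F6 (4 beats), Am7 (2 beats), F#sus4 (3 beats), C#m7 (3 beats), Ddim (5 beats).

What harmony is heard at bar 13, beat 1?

Fsus4

Beat 1 of bar 13 is beat (13−1)×3 + 1 = 37 overall.
Running totals: Em ends at 6, Dbmaj7 ends at 13, Ab7 ends at 18, Dsus4 ends at 21, Ab6 ends at 28, C# ends at 34, Amaj7 ends at 36, Fsus4 ends at 37.
Beat 37 falls within Fsus4.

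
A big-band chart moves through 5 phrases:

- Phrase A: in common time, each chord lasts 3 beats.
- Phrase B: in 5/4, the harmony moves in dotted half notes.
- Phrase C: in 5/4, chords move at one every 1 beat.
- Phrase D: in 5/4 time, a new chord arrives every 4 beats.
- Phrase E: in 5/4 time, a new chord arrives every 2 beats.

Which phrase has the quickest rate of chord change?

Phrase C

A: 4/3 = 4/3 chords/bar.
B: 5/3 = 5/3 chords/bar.
C: 5/1 = 5 chords/bar.
D: 5/4 = 1.25 chords/bar.
E: 5/2 = 2.5 chords/bar.
Fastest is C at 5 chords/bar.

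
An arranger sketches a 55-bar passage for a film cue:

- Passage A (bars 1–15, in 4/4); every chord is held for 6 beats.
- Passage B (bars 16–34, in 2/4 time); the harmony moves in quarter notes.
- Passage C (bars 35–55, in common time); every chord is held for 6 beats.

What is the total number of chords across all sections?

62 chords

A: 15 bars × 4 beats = 60 beats; 6 beats/chord → 10 chords.
B: 19 bars × 2 beats = 38 beats; 1 beat/chord → 38 chords.
C: 21 bars × 4 beats = 84 beats; 6 beats/chord → 14 chords.
Total: 10 + 38 + 14 = 62.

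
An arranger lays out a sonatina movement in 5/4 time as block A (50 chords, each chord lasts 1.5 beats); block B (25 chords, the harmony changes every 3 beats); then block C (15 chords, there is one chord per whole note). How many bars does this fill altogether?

42 bars

A: 50 × 1.5 = 75 beats = 15 bars.
B: 25 × 3 = 75 beats = 15 bars.
C: 15 × 4 = 60 beats = 12 bars.
Total: 15 + 15 + 12 = 42 bars.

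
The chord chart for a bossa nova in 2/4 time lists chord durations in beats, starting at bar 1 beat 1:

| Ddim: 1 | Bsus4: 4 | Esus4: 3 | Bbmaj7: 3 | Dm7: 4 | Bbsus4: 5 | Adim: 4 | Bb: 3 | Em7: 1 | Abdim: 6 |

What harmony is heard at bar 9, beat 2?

Beat 2 of bar 9 is beat (9−1)×2 + 2 = 18 overall.
Running totals: Ddim ends at 1, Bsus4 ends at 5, Esus4 ends at 8, Bbmaj7 ends at 11, Dm7 ends at 15, Bbsus4 ends at 20.
Beat 18 falls within Bbsus4.

Bbsus4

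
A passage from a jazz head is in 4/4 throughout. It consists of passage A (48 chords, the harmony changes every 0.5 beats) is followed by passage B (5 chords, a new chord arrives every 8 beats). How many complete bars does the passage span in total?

A: 48 × 0.5 = 24 beats = 6 bars.
B: 5 × 8 = 40 beats = 10 bars.
Total: 6 + 10 = 16 bars.

16 bars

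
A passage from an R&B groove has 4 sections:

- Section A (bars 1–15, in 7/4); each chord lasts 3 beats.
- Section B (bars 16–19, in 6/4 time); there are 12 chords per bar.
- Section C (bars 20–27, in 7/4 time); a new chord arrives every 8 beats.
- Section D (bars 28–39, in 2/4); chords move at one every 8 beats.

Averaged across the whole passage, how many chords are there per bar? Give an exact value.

A: 15 bars of 7 beats is 105 beats; at 3 beats each that's 35 chords.
B: 4 bars of 6 beats is 24 beats; at 0.5 beats each that's 48 chords.
C: 8 bars of 7 beats is 56 beats; at 8 beats each that's 7 chords.
D: 12 bars of 2 beats is 24 beats; at 8 beats each that's 3 chords.
Overall: 93 chords over 39 bars → 93/39 = 31/13 chords per bar.

31/13 chords per bar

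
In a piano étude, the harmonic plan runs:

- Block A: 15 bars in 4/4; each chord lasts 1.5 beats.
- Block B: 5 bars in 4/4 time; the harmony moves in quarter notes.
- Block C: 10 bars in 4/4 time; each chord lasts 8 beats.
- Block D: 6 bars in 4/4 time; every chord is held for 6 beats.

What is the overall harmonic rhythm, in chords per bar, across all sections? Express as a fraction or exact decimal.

A: 15 × 4 = 60 beats ÷ 1.5 = 40 chords.
B: 5 × 4 = 20 beats ÷ 1 = 20 chords.
C: 10 × 4 = 40 beats ÷ 8 = 5 chords.
D: 6 × 4 = 24 beats ÷ 6 = 4 chords.
Overall: 69 chords over 36 bars → 69/36 = 23/12 chords per bar.

23/12 chords per bar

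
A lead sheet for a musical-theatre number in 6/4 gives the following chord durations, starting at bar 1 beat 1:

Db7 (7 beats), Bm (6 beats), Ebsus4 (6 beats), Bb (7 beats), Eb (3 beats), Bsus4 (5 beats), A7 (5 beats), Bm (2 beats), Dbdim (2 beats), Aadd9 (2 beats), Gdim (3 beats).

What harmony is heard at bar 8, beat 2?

Aadd9

Beat 2 of bar 8 is beat (8−1)×6 + 2 = 44 overall.
Running totals: Db7 ends at 7, Bm ends at 13, Ebsus4 ends at 19, Bb ends at 26, Eb ends at 29, Bsus4 ends at 34, A7 ends at 39, Bm ends at 41, Dbdim ends at 43, Aadd9 ends at 45.
Beat 44 falls within Aadd9.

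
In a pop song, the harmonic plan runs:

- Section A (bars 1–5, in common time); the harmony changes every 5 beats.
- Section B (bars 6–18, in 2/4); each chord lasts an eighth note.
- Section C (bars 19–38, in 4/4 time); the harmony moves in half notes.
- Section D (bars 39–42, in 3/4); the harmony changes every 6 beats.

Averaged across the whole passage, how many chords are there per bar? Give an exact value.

A: 5 × 4 = 20 beats ÷ 5 = 4 chords.
B: 13 × 2 = 26 beats ÷ 0.5 = 52 chords.
C: 20 × 4 = 80 beats ÷ 2 = 40 chords.
D: 4 × 3 = 12 beats ÷ 6 = 2 chords.
Overall: 98 chords over 42 bars → 98/42 = 7/3 chords per bar.

7/3 chords per bar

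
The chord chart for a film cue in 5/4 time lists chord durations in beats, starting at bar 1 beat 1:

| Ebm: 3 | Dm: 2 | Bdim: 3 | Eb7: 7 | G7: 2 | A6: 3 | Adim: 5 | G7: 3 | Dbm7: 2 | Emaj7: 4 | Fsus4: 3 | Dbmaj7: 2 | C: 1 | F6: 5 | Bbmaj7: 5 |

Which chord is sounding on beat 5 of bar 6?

Dbm7

Beat 5 of bar 6 is beat (6−1)×5 + 5 = 30 overall.
Running totals: Ebm ends at 3, Dm ends at 5, Bdim ends at 8, Eb7 ends at 15, G7 ends at 17, A6 ends at 20, Adim ends at 25, G7 ends at 28, Dbm7 ends at 30.
Beat 30 falls within Dbm7.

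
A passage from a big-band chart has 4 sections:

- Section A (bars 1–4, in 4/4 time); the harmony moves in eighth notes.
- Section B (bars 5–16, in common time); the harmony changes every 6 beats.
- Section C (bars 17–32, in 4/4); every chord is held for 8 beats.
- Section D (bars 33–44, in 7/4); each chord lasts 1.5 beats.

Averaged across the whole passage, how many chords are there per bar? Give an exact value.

26/11 chords per bar

A: 4 × 4 = 16 beats ÷ 0.5 = 32 chords.
B: 12 × 4 = 48 beats ÷ 6 = 8 chords.
C: 16 × 4 = 64 beats ÷ 8 = 8 chords.
D: 12 × 7 = 84 beats ÷ 1.5 = 56 chords.
Overall: 104 chords over 44 bars → 104/44 = 26/11 chords per bar.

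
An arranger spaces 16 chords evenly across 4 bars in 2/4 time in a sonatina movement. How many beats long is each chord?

4 bars × 2 beats/bar = 8 beats total.
8 beats ÷ 16 chords = 0.5 beats per chord.
(That is an eighth note.)

0.5 beats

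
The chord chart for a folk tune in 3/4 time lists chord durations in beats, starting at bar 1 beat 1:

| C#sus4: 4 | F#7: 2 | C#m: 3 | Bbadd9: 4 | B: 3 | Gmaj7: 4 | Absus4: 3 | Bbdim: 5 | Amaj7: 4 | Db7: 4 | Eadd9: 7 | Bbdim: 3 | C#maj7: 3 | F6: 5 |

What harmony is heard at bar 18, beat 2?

Beat 2 of bar 18 is beat (18−1)×3 + 2 = 53 overall.
Running totals: C#sus4 ends at 4, F#7 ends at 6, C#m ends at 9, Bbadd9 ends at 13, B ends at 16, Gmaj7 ends at 20, Absus4 ends at 23, Bbdim ends at 28, Amaj7 ends at 32, Db7 ends at 36, Eadd9 ends at 43, Bbdim ends at 46, C#maj7 ends at 49, F6 ends at 54.
Beat 53 falls within F6.

F6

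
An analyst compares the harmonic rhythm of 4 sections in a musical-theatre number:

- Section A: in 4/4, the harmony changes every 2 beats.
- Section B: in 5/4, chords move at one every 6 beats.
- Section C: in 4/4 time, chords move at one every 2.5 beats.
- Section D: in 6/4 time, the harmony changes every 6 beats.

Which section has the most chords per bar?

A: 4/2 = 2 chords/bar.
B: 5/6 = 5/6 chords/bar.
C: 4/2.5 = 1.6 chords/bar.
D: 6/6 = 1 chord/bar.
Fastest is A at 2 chords/bar.

Section A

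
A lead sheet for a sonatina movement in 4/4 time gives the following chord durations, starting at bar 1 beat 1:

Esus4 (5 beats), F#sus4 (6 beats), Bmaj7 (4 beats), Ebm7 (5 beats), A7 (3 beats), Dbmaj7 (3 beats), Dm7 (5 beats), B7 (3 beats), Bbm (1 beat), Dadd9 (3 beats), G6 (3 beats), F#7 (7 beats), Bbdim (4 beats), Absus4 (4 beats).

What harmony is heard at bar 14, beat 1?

Beat 1 of bar 14 is beat (14−1)×4 + 1 = 53 overall.
Running totals: Esus4 ends at 5, F#sus4 ends at 11, Bmaj7 ends at 15, Ebm7 ends at 20, A7 ends at 23, Dbmaj7 ends at 26, Dm7 ends at 31, B7 ends at 34, Bbm ends at 35, Dadd9 ends at 38, G6 ends at 41, F#7 ends at 48, Bbdim ends at 52, Absus4 ends at 56.
Beat 53 falls within Absus4.

Absus4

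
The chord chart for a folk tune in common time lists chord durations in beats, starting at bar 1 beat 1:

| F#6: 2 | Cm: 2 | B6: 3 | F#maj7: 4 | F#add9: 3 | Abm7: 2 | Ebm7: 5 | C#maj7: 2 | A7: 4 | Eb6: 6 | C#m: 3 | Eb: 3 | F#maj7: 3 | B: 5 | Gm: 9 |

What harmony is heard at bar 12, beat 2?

B

Beat 2 of bar 12 is beat (12−1)×4 + 2 = 46 overall.
Running totals: F#6 ends at 2, Cm ends at 4, B6 ends at 7, F#maj7 ends at 11, F#add9 ends at 14, Abm7 ends at 16, Ebm7 ends at 21, C#maj7 ends at 23, A7 ends at 27, Eb6 ends at 33, C#m ends at 36, Eb ends at 39, F#maj7 ends at 42, B ends at 47.
Beat 46 falls within B.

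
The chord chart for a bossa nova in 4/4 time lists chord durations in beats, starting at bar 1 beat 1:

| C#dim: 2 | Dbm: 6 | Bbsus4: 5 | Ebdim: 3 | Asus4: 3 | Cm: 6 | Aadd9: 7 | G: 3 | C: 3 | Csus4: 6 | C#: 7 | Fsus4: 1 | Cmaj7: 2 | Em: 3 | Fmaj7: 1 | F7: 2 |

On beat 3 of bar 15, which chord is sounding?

F7

Beat 3 of bar 15 is beat (15−1)×4 + 3 = 59 overall.
Running totals: C#dim ends at 2, Dbm ends at 8, Bbsus4 ends at 13, Ebdim ends at 16, Asus4 ends at 19, Cm ends at 25, Aadd9 ends at 32, G ends at 35, C ends at 38, Csus4 ends at 44, C# ends at 51, Fsus4 ends at 52, Cmaj7 ends at 54, Em ends at 57, Fmaj7 ends at 58, F7 ends at 60.
Beat 59 falls within F7.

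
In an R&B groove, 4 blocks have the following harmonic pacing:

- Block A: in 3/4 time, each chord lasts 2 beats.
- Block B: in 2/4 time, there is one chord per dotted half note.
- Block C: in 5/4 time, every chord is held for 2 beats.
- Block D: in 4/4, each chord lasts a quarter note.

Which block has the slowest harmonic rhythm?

A: 3 beats/bar ÷ 2 beats/chord = 1.5 chords/bar.
B: 2 beats/bar ÷ 3 beats/chord = 2/3 chords/bar.
C: 5 beats/bar ÷ 2 beats/chord = 2.5 chords/bar.
D: 4 beats/bar ÷ 1 beat/chord = 4 chords/bar.
Slowest is B at 2/3 chords/bar.

Block B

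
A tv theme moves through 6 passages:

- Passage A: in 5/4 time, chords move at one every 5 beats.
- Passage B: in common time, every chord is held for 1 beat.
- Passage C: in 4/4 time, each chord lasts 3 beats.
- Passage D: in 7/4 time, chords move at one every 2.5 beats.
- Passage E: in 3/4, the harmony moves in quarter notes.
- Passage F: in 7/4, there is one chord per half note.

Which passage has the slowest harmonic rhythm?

Passage A

A: each chord is 5 beats in 5/4, so 1 per bar.
B: each chord is 1 beat in 4/4, so 4 per bar.
C: each chord is 3 beats in 4/4, so 4/3 per bar.
D: each chord is 2.5 beats in 7/4, so 2.8 per bar.
E: each chord is 1 beat in 3/4, so 3 per bar.
F: each chord is 2 beats in 7/4, so 3.5 per bar.
Slowest is A at 1 chords/bar.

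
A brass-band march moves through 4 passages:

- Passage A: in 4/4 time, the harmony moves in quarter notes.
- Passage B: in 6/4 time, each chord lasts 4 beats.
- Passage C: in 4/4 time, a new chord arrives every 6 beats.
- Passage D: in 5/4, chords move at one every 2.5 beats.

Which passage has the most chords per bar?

Passage A

A: 4/1 = 4 chords/bar.
B: 6/4 = 1.5 chords/bar.
C: 4/6 = 2/3 chords/bar.
D: 5/2.5 = 2 chords/bar.
Fastest is A at 4 chords/bar.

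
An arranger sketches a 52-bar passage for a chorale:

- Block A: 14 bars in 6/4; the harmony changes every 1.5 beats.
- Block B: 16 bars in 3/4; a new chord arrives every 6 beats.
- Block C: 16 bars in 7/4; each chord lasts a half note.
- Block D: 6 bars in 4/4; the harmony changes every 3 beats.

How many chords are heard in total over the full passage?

A: 14·6 = 84 beats, 84/1.5 = 56 chords.
B: 16·3 = 48 beats, 48/6 = 8 chords.
C: 16·7 = 112 beats, 112/2 = 56 chords.
D: 6·4 = 24 beats, 24/3 = 8 chords.
Total: 56 + 8 + 56 + 8 = 128.

128 chords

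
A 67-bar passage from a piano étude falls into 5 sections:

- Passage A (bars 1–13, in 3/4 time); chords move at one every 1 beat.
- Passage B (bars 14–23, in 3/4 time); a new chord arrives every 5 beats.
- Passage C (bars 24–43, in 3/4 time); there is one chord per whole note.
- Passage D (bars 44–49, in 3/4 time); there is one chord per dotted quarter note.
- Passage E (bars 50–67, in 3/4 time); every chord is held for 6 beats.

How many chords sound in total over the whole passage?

A: 13·3 = 39 beats, 39/1 = 39 chords.
B: 10·3 = 30 beats, 30/5 = 6 chords.
C: 20·3 = 60 beats, 60/4 = 15 chords.
D: 6·3 = 18 beats, 18/1.5 = 12 chords.
E: 18·3 = 54 beats, 54/6 = 9 chords.
Total: 39 + 6 + 15 + 12 + 9 = 81.

81 chords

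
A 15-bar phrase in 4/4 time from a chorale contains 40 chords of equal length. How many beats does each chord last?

1.5 beats

15 bars × 4 beats/bar = 60 beats total.
60 beats ÷ 40 chords = 1.5 beats per chord.
(That is a dotted quarter note.)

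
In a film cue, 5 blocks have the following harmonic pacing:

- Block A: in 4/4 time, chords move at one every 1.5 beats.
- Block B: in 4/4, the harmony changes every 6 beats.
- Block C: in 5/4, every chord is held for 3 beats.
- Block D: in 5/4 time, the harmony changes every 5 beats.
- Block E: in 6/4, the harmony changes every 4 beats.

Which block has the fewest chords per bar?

A: 4 beats/bar ÷ 1.5 beats/chord = 8/3 chords/bar.
B: 4 beats/bar ÷ 6 beats/chord = 2/3 chords/bar.
C: 5 beats/bar ÷ 3 beats/chord = 5/3 chords/bar.
D: 5 beats/bar ÷ 5 beats/chord = 1 chord/bar.
E: 6 beats/bar ÷ 4 beats/chord = 1.5 chords/bar.
Slowest is B at 2/3 chords/bar.

Block B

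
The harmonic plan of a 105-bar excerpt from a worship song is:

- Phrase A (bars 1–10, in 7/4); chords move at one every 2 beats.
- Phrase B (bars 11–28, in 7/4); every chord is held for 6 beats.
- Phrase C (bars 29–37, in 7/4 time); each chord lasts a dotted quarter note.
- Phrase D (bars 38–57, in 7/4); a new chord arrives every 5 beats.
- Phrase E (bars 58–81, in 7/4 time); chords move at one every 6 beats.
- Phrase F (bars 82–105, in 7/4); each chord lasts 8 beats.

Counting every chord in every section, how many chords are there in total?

175 chords

A: 10 bars × 7 beats = 70 beats; 2 beats/chord → 35 chords.
B: 18 bars × 7 beats = 126 beats; 6 beats/chord → 21 chords.
C: 9 bars × 7 beats = 63 beats; 1.5 beats/chord → 42 chords.
D: 20 bars × 7 beats = 140 beats; 5 beats/chord → 28 chords.
E: 24 bars × 7 beats = 168 beats; 6 beats/chord → 28 chords.
F: 24 bars × 7 beats = 168 beats; 8 beats/chord → 21 chords.
Total: 35 + 21 + 42 + 28 + 28 + 21 = 175.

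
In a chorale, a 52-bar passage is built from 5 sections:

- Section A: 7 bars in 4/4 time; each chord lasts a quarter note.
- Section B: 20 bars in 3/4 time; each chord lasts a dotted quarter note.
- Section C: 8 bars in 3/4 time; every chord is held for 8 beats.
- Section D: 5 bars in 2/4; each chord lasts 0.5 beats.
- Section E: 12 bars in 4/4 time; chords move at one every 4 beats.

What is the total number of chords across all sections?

A has 28 beats and chords last 1 each, so 28 chords.
B has 60 beats and chords last 1.5 each, so 40 chords.
C has 24 beats and chords last 8 each, so 3 chords.
D has 10 beats and chords last 0.5 each, so 20 chords.
E has 48 beats and chords last 4 each, so 12 chords.
Total: 28 + 40 + 3 + 20 + 12 = 103.

103 chords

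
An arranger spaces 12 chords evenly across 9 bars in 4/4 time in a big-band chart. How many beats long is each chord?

9 bars × 4 beats/bar = 36 beats total.
36 beats ÷ 12 chords = 3 beats per chord.
(That is a dotted half note.)

3 beats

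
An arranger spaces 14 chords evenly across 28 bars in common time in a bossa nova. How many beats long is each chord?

28 bars × 4 beats/bar = 112 beats total.
112 beats ÷ 14 chords = 8 beats per chord.

8 beats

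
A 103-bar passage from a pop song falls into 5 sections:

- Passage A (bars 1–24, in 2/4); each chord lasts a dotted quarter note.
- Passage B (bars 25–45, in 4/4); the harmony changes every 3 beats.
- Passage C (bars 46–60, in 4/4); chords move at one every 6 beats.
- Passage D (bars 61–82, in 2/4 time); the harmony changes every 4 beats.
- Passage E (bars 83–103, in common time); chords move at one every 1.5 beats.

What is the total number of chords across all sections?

A has 48 beats and chords last 1.5 each, so 32 chords.
B has 84 beats and chords last 3 each, so 28 chords.
C has 60 beats and chords last 6 each, so 10 chords.
D has 44 beats and chords last 4 each, so 11 chords.
E has 84 beats and chords last 1.5 each, so 56 chords.
Total: 32 + 28 + 10 + 11 + 56 = 137.

137 chords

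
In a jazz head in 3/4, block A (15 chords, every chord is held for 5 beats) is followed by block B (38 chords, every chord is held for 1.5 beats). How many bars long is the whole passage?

44 bars

A: 15 × 5 = 75 beats = 25 bars.
B: 38 × 1.5 = 57 beats = 19 bars.
Total: 25 + 19 = 44 bars.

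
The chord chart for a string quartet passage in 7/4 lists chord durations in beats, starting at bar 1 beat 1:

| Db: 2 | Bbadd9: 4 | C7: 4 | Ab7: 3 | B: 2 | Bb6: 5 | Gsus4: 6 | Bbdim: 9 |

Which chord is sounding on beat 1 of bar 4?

Gsus4

Beat 1 of bar 4 is beat (4−1)×7 + 1 = 22 overall.
Running totals: Db ends at 2, Bbadd9 ends at 6, C7 ends at 10, Ab7 ends at 13, B ends at 15, Bb6 ends at 20, Gsus4 ends at 26.
Beat 22 falls within Gsus4.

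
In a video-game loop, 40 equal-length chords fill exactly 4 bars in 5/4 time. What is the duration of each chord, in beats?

4 bars × 5 beats/bar = 20 beats total.
20 beats ÷ 40 chords = 0.5 beats per chord.
(That is an eighth note.)

0.5 beats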